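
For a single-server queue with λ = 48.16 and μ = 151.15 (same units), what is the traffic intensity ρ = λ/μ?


ρ = λ/μ = 48.16/151.15 = 0.3186

Final: 0.3186


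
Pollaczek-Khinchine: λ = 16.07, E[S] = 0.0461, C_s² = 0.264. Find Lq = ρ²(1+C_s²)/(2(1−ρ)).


ρ = λ·E[S] = 16.07·0.0461 = 0.7408
Lq = ρ²(1+C_s²)/(2(1−ρ)) = 0.5488·(1+0.264)/(2·0.2592)
= 0.5488·1.2640/0.5183 = 1.33832

Final: 1.33832


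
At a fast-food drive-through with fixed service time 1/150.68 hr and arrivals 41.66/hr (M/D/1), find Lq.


ρ = 41.66/150.68 = 0.2765
M/D/1: Lq = ρ²/(2(1−ρ)) = 0.07644/(2·0.7235) = 0.05283

Final: 0.05283


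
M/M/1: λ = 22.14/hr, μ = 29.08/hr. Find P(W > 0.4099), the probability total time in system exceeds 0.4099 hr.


W ~ Exponential(μ−λ) for M/M/1.
μ − λ = 29.08 − 22.14 = 6.9400
P(W > t) = e^{−(μ−λ)t} = e^{−2.8447} = 0.058151

Final: 0.058151


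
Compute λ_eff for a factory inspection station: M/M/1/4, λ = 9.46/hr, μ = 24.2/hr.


ρ = 0.3909; P_K = (1−ρ)ρ^4/(1−ρ^5) = 0.014354
λ_eff = λ(1 − P_K) = 9.46·(1 − 0.014354) = 9.46·0.985646 = 9.3242 /hr

Final: 9.3242 /hr


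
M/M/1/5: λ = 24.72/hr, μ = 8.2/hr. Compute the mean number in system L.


ρ = 24.72/8.2 = 3.0146
L = ρ[1 − (K+1)ρ^K + Kρ^(K+1)] / [(1−ρ)(1−ρ^(K+1))]
Numerator: 3.0146·(1 − 6·248.984935 + 5·750.598486) = 6813.322850
Denominator: (-2.0146)·(-749.598486) = 1510.166706
L = 6813.322850/1510.166706 = 4.5116

Final: 4.5116


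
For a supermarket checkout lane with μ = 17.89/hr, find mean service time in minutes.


Mean service time = 1/μ = 1/17.89 hour = 0.05590 hour
In minutes: 0.05590 × 60 = 3.3538 min

Final: 3.3538 min


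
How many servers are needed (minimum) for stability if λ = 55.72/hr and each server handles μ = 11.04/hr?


Stability requires cμ > λ ⇔ c > λ/μ.
λ/μ = 55.72/11.04 = 5.0471
Minimum integer c = ⌊5.0471⌋ + 1 = 6
Check: 6·11.04 = 66.24 > 55.72, while 5·11.04 = 55.20 ≤ 55.72

Final: 6 servers


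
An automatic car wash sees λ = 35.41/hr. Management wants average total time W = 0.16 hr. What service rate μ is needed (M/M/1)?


W = 1/(μ−λ) ⇒ μ − λ = 1/W = 1/0.16 = 6.2500
μ = λ + 1/W = 35.41 + 6.2500 = 41.6600 per hr

Final: 41.6600 /hr


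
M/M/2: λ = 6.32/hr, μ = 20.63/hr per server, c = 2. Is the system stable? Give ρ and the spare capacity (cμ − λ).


Total capacity cμ = 2·20.63 = 41.26/hr
ρ = λ/(cμ) = 6.32/41.26 = 0.1532
Stable ⇔ ρ < 1: YES
Spare capacity = cμ − λ = 41.26 − 6.32 = 34.94/hr

Final: ρ = 0.1532; stable; margin = 34.94/hr


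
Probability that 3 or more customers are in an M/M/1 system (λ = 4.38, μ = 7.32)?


ρ = 4.38/7.32 = 0.5984
P(N ≥ n) = ρ^n = 0.5984^3 = 0.214234

Final: 0.214234


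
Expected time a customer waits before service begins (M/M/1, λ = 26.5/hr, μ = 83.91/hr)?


ρ = 26.5/83.91 = 0.3158
Wq = ρ/(μ−λ) = 0.3158/(83.91 − 26.5) = 0.3158/57.41 = 0.005501 hr

Final: 0.005501 hr


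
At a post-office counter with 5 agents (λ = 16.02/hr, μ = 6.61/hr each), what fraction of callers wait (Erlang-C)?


a = λ/μ = 2.4236; ρ = a/5 = 0.4847
P₀ = 0.086782 (from M/M/c formula)
C(c,a) = [a^c/(c!(1−ρ))]·P₀ = [83.61906/(120·0.5153)]·0.086782
= 1.35232·0.086782 = 0.117358

Final: 0.117358


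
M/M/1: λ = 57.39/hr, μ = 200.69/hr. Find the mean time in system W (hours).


W = 1/(μ−λ) = 1/(200.69 − 57.39) = 1/143.30 = 0.006978 hr

Final: 0.006978 hr


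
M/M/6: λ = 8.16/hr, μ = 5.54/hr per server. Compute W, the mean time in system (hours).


a = 1.4729; ρ = 0.2455; P₀ = 0.229203
Lq = P₀·a^c·ρ/(c!(1−ρ)²) = 0.001402
Wq = Lq/λ = 0.001402/8.16 = 0.0001718 hr
W = Wq + 1/μ = 0.0001718 + 0.18051 = 0.18068 hr

Final: 0.18068 hr


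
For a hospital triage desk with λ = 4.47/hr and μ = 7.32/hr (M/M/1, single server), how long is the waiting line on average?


ρ = 4.47/7.32 = 0.6107
Lq = ρ²/(1−ρ) = 0.3729/0.3893 = 0.9578

Final: 0.9578


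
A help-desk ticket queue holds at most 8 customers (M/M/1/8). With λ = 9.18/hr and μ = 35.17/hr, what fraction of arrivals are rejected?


ρ = λ/μ = 9.18/35.17 = 0.2610
P_K = (1−ρ)ρ^K/(1−ρ^(K+1)) = (0.7390·0.00002155)/(1 − 0.000005624)
= 0.00001592/0.999994 = 0.00001592

Final: 0.00001592


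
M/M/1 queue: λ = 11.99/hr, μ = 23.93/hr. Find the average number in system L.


ρ = λ/μ = 11.99/23.93 = 0.5010
L = ρ/(1−ρ) = 0.5010/(1 − 0.5010) = 0.5010/0.4990 = 1.0042

Final: 1.0042


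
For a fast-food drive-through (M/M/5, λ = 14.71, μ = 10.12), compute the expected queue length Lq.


a = λ/μ = 1.4536; ρ = a/5 = 0.2907
P₀ = 0.233423
Lq = P₀·a^c·ρ / (c!·(1−ρ)²) = 0.233423·6.48875·0.2907/(120·0.50309)
= 0.007294

Final: 0.007294


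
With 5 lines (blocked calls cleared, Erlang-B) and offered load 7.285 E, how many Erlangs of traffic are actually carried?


B(5,7.285) = 0.441143 (Erlang-B)
Carried load = a(1 − B) = 7.285·(1 − 0.441143) = 7.285·0.558857 = 4.0713 E

Final: 4.0713 Erlangs


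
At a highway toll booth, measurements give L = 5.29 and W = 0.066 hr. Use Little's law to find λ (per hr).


λ = L/W = 5.29/0.066 = 80.1515 /hr

Final: 80.1515 /hr


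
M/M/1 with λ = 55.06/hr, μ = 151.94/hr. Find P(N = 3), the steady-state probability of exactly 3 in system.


ρ = 55.06/151.94 = 0.3624
P_n = (1−ρ)·ρ^n = (1 − 0.3624)·0.3624^3 = 0.6376·0.047587 = 0.030343

Final: 0.030343


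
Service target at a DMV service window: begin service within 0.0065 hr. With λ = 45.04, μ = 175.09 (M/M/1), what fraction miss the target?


ρ = 45.04/175.09 = 0.2572
P(Wq > t) = ρ·e^{−(μ−λ)t} = 0.2572·e^{−0.8453}
= 0.2572·0.429418 = 0.110463

Final: 0.110463


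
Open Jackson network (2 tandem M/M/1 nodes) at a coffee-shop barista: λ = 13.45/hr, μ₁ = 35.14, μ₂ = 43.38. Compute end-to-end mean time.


Each node sees arrival rate λ = 13.45/hr (tandem ⇒ throughput preserved).
W₁ = 1/(μ₁−λ) = 1/(35.14−13.45) = 0.04610 hr
W₂ = 1/(μ₂−λ) = 1/(43.38−13.45) = 0.03341 hr
W_total = W₁ + W₂ = 0.04610 + 0.03341 = 0.07952 hr

Final: 0.07952 hr


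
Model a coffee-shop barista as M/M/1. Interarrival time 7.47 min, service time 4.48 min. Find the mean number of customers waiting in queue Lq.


λ = 60/7.47 = 8.0321 /hr
μ = 60/4.48 = 13.3929 /hr
ρ = λ/μ = 8.0321/13.3929 = 0.5997
Lq = ρ²/(1−ρ) = 0.3597/0.4003 = 0.8986

Final: 0.8986


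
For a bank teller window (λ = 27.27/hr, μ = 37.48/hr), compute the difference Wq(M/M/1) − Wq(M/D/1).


ρ = 27.27/37.48 = 0.7276
Wq(M/M/1) = ρ/(μ−λ) = 0.7276/10.21 = 0.07126 hr
Wq(M/D/1) = ρ/(2(μ−λ)) = 0.03563 hr
Savings = 0.07126 − 0.03563 = 0.03563 hr

Final: 0.03563 hr


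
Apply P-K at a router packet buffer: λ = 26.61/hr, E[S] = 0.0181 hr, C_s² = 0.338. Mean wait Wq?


ρ = λ·E[S] = 26.61·0.0181 = 0.4816
E[S²] = E[S]²(1+C_s²) = 0.0181²·(1+0.338) = 0.0004383
Wq = λ·E[S²]/(2(1−ρ)) = 26.61·0.0004383/(2·0.5184) = 0.01125 hr

Final: 0.01125 hr


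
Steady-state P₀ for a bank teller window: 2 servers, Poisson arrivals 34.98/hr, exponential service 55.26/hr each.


a = λ/μ = 34.98/55.26 = 0.6330; ρ = a/c = 0.3165
Σ_{k=0}^{1} a^k/k! (terms k=0..1) = 1.00000 + 0.63301 = 1.63301
Tail: a^2/(2!(1−ρ)) = 0.40070/(2·0.6835) = 0.29312
P₀ = 1/(1.63301 + 0.29312) = 1/1.92613 = 0.519175

Final: 0.519175


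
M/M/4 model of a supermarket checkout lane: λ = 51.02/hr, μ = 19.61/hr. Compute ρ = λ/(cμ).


ρ = λ/(cμ) = 51.02/(4·19.61) = 51.02/78.44 = 0.6504

Final: 0.6504


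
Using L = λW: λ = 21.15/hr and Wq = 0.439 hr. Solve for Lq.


Lq = λWq = 21.15·0.439 = 9.2848

Final: 9.2848


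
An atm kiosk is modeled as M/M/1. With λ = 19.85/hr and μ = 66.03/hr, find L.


ρ = λ/μ = 19.85/66.03 = 0.3006
L = ρ/(1−ρ) = 0.3006/(1 − 0.3006) = 0.3006/0.6994 = 0.4298

Final: 0.4298


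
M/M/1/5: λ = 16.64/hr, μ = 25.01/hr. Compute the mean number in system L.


ρ = 16.64/25.01 = 0.6653
L = ρ[1 − (K+1)ρ^K + Kρ^(K+1)] / [(1−ρ)(1−ρ^(K+1))]
Numerator: 0.6653·(1 − 6·0.130376 + 5·0.086744) = 0.433439
Denominator: (0.3347)·(0.913256) = 0.305636
L = 0.433439/0.305636 = 1.4182

Final: 1.4182


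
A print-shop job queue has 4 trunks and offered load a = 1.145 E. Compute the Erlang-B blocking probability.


B(c,a) = (a^c/c!) / Σ_{k=0}^{c} a^k/k!
a^4/4! = 0.071616
Σ terms (k=0..4): 1.00000 + 1.14500 + 0.65551 + 0.25019 + 0.07162 = 3.122316
B = 0.071616/3.122316 = 0.022937

Final: 0.022937


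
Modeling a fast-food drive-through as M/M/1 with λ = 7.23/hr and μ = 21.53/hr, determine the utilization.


ρ = λ/μ = 7.23/21.53 = 0.3358

Final: 0.3358


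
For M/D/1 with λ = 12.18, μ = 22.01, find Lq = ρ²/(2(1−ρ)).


ρ = 12.18/22.01 = 0.5534
M/D/1: Lq = ρ²/(2(1−ρ)) = 0.3062/(2·0.4466) = 0.34284

Final: 0.34284


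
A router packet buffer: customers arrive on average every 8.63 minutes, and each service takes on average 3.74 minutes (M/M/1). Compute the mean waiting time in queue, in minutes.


λ = 60/8.63 = 6.9525 /hr
μ = 60/3.74 = 16.0428 /hr
ρ = λ/μ = 6.9525/16.0428 = 0.4334
Wq = ρ/(μ−λ) = 0.4334/(16.0428−6.9525) = 0.04767 hr
In minutes: 0.04767·60 = 2.860 min

Final: 2.860 min


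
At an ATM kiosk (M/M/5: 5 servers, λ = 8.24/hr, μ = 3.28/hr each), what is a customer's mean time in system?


a = 2.5122; ρ = 0.5024; P₀ = 0.079078
Lq = P₀·a^c·ρ/(c!(1−ρ)²) = 0.13382
Wq = Lq/λ = 0.13382/8.24 = 0.01624 hr
W = Wq + 1/μ = 0.01624 + 0.30488 = 0.32112 hr

Final: 0.32112 hr


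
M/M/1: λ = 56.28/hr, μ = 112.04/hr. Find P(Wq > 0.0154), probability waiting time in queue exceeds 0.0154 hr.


ρ = 56.28/112.04 = 0.5023
P(Wq > t) = ρ·e^{−(μ−λ)t} = 0.5023·e^{−0.8587}
= 0.5023·0.423711 = 0.212839

Final: 0.212839


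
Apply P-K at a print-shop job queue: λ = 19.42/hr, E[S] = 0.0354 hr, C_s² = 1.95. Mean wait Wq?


ρ = λ·E[S] = 19.42·0.0354 = 0.6875
E[S²] = E[S]²(1+C_s²) = 0.0354²·(1+1.95) = 0.003697
Wq = λ·E[S²]/(2(1−ρ)) = 19.42·0.003697/(2·0.3125) = 0.11486 hr

Final: 0.11486 hr


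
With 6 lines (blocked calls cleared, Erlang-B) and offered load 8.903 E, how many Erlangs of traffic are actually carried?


B(6,8.903) = 0.435904 (Erlang-B)
Carried load = a(1 − B) = 8.903·(1 − 0.435904) = 8.903·0.564096 = 5.0221 E

Final: 5.0221 Erlangs


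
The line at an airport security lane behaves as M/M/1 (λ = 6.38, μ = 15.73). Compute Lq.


ρ = 6.38/15.73 = 0.4056
Lq = ρ²/(1−ρ) = 0.1645/0.5944 = 0.2768

Final: 0.2768


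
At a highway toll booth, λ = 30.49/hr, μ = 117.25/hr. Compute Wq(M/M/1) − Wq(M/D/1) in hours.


ρ = 30.49/117.25 = 0.2600
Wq(M/M/1) = ρ/(μ−λ) = 0.2600/86.76 = 0.002997 hr
Wq(M/D/1) = ρ/(2(μ−λ)) = 0.001499 hr
Savings = 0.002997 − 0.001499 = 0.001499 hr

Final: 0.001499 hr


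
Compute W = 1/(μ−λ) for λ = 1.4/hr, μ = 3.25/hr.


W = 1/(μ−λ) = 1/(3.25 − 1.4) = 1/1.85 = 0.5405 hr

Final: 0.5405 hr


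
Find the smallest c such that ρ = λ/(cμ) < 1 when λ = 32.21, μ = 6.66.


Stability requires cμ > λ ⇔ c > λ/μ.
λ/μ = 32.21/6.66 = 4.8363
Minimum integer c = ⌊4.8363⌋ + 1 = 5
Check: 5·6.66 = 33.30 > 32.21, while 4·6.66 = 26.64 ≤ 32.21

Final: 5 servers


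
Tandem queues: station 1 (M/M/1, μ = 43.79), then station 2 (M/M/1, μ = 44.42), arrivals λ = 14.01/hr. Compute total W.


Each node sees arrival rate λ = 14.01/hr (tandem ⇒ throughput preserved).
W₁ = 1/(μ₁−λ) = 1/(43.79−14.01) = 0.03358 hr
W₂ = 1/(μ₂−λ) = 1/(44.42−14.01) = 0.03288 hr
W_total = W₁ + W₂ = 0.03358 + 0.03288 = 0.06646 hr

Final: 0.06646 hr


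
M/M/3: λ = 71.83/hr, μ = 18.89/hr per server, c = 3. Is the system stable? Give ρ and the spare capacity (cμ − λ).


Total capacity cμ = 3·18.89 = 56.67/hr
ρ = λ/(cμ) = 71.83/56.67 = 1.2675
Stable ⇔ ρ < 1: NO
Spare capacity = cμ − λ = 56.67 − 71.83 = -15.16/hr

Final: ρ = 1.2675; unstable; margin = -15.16/hr


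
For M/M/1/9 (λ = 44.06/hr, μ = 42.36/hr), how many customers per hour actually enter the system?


ρ = 1.0401; P_K = (1−ρ)ρ^9/(1−ρ^10) = 0.118612
λ_eff = λ(1 − P_K) = 44.06·(1 − 0.118612) = 44.06·0.881388 = 38.8340 /hr

Final: 38.8340 /hr


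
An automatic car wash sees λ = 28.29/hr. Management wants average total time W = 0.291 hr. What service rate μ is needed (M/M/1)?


W = 1/(μ−λ) ⇒ μ − λ = 1/W = 1/0.291 = 3.4364
μ = λ + 1/W = 28.29 + 3.4364 = 31.7264 per hr

Final: 31.7264 /hr


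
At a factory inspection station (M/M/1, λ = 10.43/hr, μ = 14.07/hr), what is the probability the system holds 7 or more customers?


ρ = 10.43/14.07 = 0.7413
P(N ≥ n) = ρ^n = 0.7413^7 = 0.123007

Final: 0.123007


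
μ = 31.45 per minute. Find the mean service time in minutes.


Mean service time = 1/μ = 1/31.45 minute = 0.03180 minute
In minutes: 0.03180 × 1 = 0.03180 min

Final: 0.03180 min


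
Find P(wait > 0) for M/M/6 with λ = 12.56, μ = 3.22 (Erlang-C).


a = λ/μ = 3.9006; ρ = a/6 = 0.6501
P₀ = 0.018674 (from M/M/c formula)
C(c,a) = [a^c/(c!(1−ρ))]·P₀ = [3522.10749/(720·0.3499)]·0.018674
= 13.98075·0.018674 = 0.261078

Final: 0.261078


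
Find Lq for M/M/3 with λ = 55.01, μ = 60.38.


a = λ/μ = 0.9111; ρ = a/3 = 0.3037
P₀ = 0.398869
Lq = P₀·a^c·ρ / (c!·(1−ρ)²) = 0.398869·0.75622·0.3037/(6·0.48485)
= 0.03149

Final: 0.03149


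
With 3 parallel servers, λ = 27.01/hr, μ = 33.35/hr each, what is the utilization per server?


ρ = λ/(cμ) = 27.01/(3·33.35) = 27.01/100.05 = 0.2700

Final: 0.2700


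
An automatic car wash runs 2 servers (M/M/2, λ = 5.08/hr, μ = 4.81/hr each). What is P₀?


a = λ/μ = 5.08/4.81 = 1.0561; ρ = a/c = 0.5281
Σ_{k=0}^{1} a^k/k! (terms k=0..1) = 1.00000 + 1.05613 = 2.05613
Tail: a^2/(2!(1−ρ)) = 1.11542/(2·0.4719) = 1.18175
P₀ = 1/(2.05613 + 1.18175) = 1/3.23789 = 0.308844

Final: 0.308844


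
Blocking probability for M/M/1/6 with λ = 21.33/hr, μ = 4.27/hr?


ρ = λ/μ = 21.33/4.27 = 4.9953
P_K = (1−ρ)ρ^K/(1−ρ^(K+1)) = (-3.9953·15537.383401)/(1 − 77614.142378)
= -62076.758976/-77613.142378 = 0.799823

Final: 0.799823


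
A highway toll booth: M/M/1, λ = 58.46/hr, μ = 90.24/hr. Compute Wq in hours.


ρ = 58.46/90.24 = 0.6478
Wq = ρ/(μ−λ) = 0.6478/(90.24 − 58.46) = 0.6478/31.78 = 0.02038 hr

Final: 0.02038 hr


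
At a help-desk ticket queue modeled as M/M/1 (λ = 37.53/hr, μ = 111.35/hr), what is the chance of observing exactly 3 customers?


ρ = 37.53/111.35 = 0.3370
P_n = (1−ρ)·ρ^n = (1 − 0.3370)·0.3370^3 = 0.6630·0.038288 = 0.025383

Final: 0.025383


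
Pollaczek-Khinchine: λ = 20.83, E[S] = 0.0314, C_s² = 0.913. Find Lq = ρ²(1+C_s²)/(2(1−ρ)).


ρ = λ·E[S] = 20.83·0.0314 = 0.6541
Lq = ρ²(1+C_s²)/(2(1−ρ)) = 0.4278·(1+0.913)/(2·0.3459)
= 0.4278·1.9130/0.6919 = 1.18284

Final: 1.18284


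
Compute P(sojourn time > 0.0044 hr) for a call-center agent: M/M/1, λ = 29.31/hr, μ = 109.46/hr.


W ~ Exponential(μ−λ) for M/M/1.
μ − λ = 109.46 − 29.31 = 80.1500
P(W > t) = e^{−(μ−λ)t} = e^{−0.3527} = 0.702816

Final: 0.702816


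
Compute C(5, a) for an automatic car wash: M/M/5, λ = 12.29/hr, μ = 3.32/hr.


a = λ/μ = 3.7018; ρ = a/5 = 0.7404
P₀ = 0.019943 (from M/M/c formula)
C(c,a) = [a^c/(c!(1−ρ))]·P₀ = [695.13474/(120·0.2596)]·0.019943
= 22.31098·0.019943 = 0.444944

Final: 0.444944


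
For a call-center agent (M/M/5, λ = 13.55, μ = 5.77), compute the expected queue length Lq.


a = λ/μ = 2.3484; ρ = a/5 = 0.4697
P₀ = 0.093865
Lq = P₀·a^c·ρ / (c!·(1−ρ)²) = 0.093865·71.41960·0.4697/(120·0.28125)
= 0.09329

Final: 0.09329


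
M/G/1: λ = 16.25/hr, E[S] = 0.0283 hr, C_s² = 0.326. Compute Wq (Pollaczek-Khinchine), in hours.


ρ = λ·E[S] = 16.25·0.0283 = 0.4599
E[S²] = E[S]²(1+C_s²) = 0.0283²·(1+0.326) = 0.001062
Wq = λ·E[S²]/(2(1−ρ)) = 16.25·0.001062/(2·0.5401) = 0.01598 hr

Final: 0.01598 hr


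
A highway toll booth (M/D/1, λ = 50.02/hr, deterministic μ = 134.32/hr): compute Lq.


ρ = 50.02/134.32 = 0.3724
M/D/1: Lq = ρ²/(2(1−ρ)) = 0.1387/(2·0.6276) = 0.11048

Final: 0.11048


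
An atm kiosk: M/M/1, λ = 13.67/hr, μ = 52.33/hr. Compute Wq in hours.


ρ = 13.67/52.33 = 0.2612
Wq = ρ/(μ−λ) = 0.2612/(52.33 − 13.67) = 0.2612/38.66 = 0.006757 hr

Final: 0.006757 hr


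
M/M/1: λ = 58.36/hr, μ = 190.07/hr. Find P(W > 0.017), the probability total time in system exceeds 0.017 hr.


W ~ Exponential(μ−λ) for M/M/1.
μ − λ = 190.07 − 58.36 = 131.7100
P(W > t) = e^{−(μ−λ)t} = e^{−2.2391} = 0.106558

Final: 0.106558


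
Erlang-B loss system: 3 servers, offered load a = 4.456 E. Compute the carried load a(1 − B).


B(3,4.456) = 0.489419 (Erlang-B)
Carried load = a(1 − B) = 4.456·(1 − 0.489419) = 4.456·0.510581 = 2.2751 E

Final: 2.2751 Erlangs


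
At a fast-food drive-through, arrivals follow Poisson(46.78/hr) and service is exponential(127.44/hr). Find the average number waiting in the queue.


ρ = 46.78/127.44 = 0.3671
Lq = ρ²/(1−ρ) = 0.1347/0.6329 = 0.2129

Final: 0.2129


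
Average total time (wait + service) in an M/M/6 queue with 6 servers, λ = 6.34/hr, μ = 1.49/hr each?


a = 4.2550; ρ = 0.7092; P₀ = 0.012380
Lq = P₀·a^c·ρ/(c!(1−ρ)²) = 0.85566
Wq = Lq/λ = 0.85566/6.34 = 0.13496 hr
W = Wq + 1/μ = 0.13496 + 0.67114 = 0.80610 hr

Final: 0.80610 hr


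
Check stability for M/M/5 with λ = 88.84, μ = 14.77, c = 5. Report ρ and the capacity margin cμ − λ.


Total capacity cμ = 5·14.77 = 73.85/hr
ρ = λ/(cμ) = 88.84/73.85 = 1.2030
Stable ⇔ ρ < 1: NO
Spare capacity = cμ − λ = 73.85 − 88.84 = -14.99/hr

Final: ρ = 1.2030; unstable; margin = -14.99/hr


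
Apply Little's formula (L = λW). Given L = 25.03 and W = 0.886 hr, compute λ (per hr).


λ = L/W = 25.03/0.886 = 28.2506 /hr

Final: 28.2506 /hr


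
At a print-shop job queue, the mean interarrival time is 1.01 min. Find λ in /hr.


λ = 1/(interarrival time) in consistent units.
1 hour = 60 min, so λ = 60/1.01 = 59.4059 per hour

Final: 59.4059 /hr


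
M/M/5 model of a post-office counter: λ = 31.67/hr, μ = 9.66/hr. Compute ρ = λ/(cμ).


ρ = λ/(cμ) = 31.67/(5·9.66) = 31.67/48.30 = 0.6557

Final: 0.6557


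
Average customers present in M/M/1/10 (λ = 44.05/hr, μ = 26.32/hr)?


ρ = 44.05/26.32 = 1.6736
L = ρ[1 − (K+1)ρ^K + Kρ^(K+1)] / [(1−ρ)(1−ρ^(K+1))]
Numerator: 1.6736·(1 − 11·172.425017 + 10·288.576064) = 1657.038912
Denominator: (-0.6736)·(-287.576064) = 193.720502
L = 1657.038912/193.720502 = 8.5538

Final: 8.5538


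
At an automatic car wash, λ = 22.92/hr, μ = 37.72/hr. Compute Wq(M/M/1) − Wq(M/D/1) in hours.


ρ = 22.92/37.72 = 0.6076
Wq(M/M/1) = ρ/(μ−λ) = 0.6076/14.80 = 0.04106 hr
Wq(M/D/1) = ρ/(2(μ−λ)) = 0.02053 hr
Savings = 0.04106 − 0.02053 = 0.02053 hr

Final: 0.02053 hr


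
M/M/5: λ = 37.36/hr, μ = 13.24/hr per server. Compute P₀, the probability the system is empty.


a = λ/μ = 37.36/13.24 = 2.8218; ρ = a/c = 0.5644
Σ_{k=0}^{4} a^k/k! (terms k=0..4) = 1.00000 + 2.82175 + 3.98114 + 3.74460 + 2.64158 = 14.18908
Tail: a^5/(5!(1−ρ)) = 178.89344/(120·0.4356) = 3.42197
P₀ = 1/(14.18908 + 3.42197) = 1/17.61105 = 0.056783

Final: 0.056783


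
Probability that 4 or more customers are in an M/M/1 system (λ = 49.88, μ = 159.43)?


ρ = 49.88/159.43 = 0.3129
P(N ≥ n) = ρ^n = 0.3129^4 = 0.009581

Final: 0.009581


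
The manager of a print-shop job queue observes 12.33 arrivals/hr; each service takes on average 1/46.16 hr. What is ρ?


ρ = λ/μ = 12.33/46.16 = 0.2671

Final: 0.2671


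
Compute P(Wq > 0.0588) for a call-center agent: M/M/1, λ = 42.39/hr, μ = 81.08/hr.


ρ = 42.39/81.08 = 0.5228
P(Wq > t) = ρ·e^{−(μ−λ)t} = 0.5228·e^{−2.2750}
= 0.5228·0.102800 = 0.053745

Final: 0.053745


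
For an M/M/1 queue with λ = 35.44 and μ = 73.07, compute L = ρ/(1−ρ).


ρ = λ/μ = 35.44/73.07 = 0.4850
L = ρ/(1−ρ) = 0.4850/(1 − 0.4850) = 0.4850/0.5150 = 0.9418

Final: 0.9418


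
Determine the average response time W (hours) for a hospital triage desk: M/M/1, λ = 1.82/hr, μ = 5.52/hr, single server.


W = 1/(μ−λ) = 1/(5.52 − 1.82) = 1/3.70 = 0.2703 hr

Final: 0.2703 hr


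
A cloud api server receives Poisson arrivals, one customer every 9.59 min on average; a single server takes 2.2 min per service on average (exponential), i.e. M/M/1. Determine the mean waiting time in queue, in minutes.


λ = 60/9.59 = 6.2565 /hr
μ = 60/2.2 = 27.2727 /hr
ρ = λ/μ = 6.2565/27.2727 = 0.2294
Wq = ρ/(μ−λ) = 0.2294/(27.2727−6.2565) = 0.01092 hr
In minutes: 0.01092·60 = 0.6549 min

Final: 0.6549 min


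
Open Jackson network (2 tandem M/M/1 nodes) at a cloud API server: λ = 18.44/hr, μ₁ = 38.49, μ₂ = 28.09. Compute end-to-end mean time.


Each node sees arrival rate λ = 18.44/hr (tandem ⇒ throughput preserved).
W₁ = 1/(μ₁−λ) = 1/(38.49−18.44) = 0.04988 hr
W₂ = 1/(μ₂−λ) = 1/(28.09−18.44) = 0.10363 hr
W_total = W₁ + W₂ = 0.04988 + 0.10363 = 0.15350 hr

Final: 0.15350 hr


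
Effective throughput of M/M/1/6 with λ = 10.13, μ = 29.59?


ρ = 0.3423; P_K = (1−ρ)ρ^6/(1−ρ^7) = 0.001059
λ_eff = λ(1 − P_K) = 10.13·(1 − 0.001059) = 10.13·0.998941 = 10.1193 /hr

Final: 10.1193 /hr


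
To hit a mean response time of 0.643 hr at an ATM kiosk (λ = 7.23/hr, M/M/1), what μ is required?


W = 1/(μ−λ) ⇒ μ − λ = 1/W = 1/0.643 = 1.5552
μ = λ + 1/W = 7.23 + 1.5552 = 8.7852 per hr

Final: 8.7852 /hr


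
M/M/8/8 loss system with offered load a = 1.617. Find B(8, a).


B(c,a) = (a^c/c!) / Σ_{k=0}^{c} a^k/k!
a^8/8! = 0.001159
Σ terms (k=0..8): 1.00000 + 1.61700 + 1.30734 + 0.70466 + 0.28486 + 0.09212 + 0.02483 + 0.005735 + 0.001159 = 5.037706
B = 0.001159/5.037706 = 0.0002301

Final: 0.0002301


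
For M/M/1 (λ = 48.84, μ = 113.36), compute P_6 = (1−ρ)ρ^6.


ρ = 48.84/113.36 = 0.4308
P_n = (1−ρ)·ρ^n = (1 − 0.4308)·0.4308^6 = 0.5692·0.006396 = 0.003640

Final: 0.003640


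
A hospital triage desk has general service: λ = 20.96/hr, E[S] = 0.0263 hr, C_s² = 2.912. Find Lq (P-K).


ρ = λ·E[S] = 20.96·0.0263 = 0.5512
Lq = ρ²(1+C_s²)/(2(1−ρ)) = 0.3039·(1+2.912)/(2·0.4488)
= 0.3039·3.9120/0.8975 = 1.32451

Final: 1.32451


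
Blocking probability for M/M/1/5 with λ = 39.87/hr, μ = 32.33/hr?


ρ = λ/μ = 39.87/32.33 = 1.2332
P_K = (1−ρ)ρ^K/(1−ρ^(K+1)) = (-0.2332·2.852349)/(1 − 3.517574)
= -0.665225/-2.517574 = 0.264232

Final: 0.264232


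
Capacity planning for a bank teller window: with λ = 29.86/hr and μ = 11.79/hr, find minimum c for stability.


Stability requires cμ > λ ⇔ c > λ/μ.
λ/μ = 29.86/11.79 = 2.5327
Minimum integer c = ⌊2.5327⌋ + 1 = 3
Check: 3·11.79 = 35.37 > 29.86, while 2·11.79 = 23.58 ≤ 29.86

Final: 3 servers


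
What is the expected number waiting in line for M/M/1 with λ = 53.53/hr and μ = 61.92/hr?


ρ = 53.53/61.92 = 0.8645
Lq = ρ²/(1−ρ) = 0.7474/0.1355 = 5.5157

Final: 5.5157


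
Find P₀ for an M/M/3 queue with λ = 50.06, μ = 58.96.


a = λ/μ = 50.06/58.96 = 0.8491; ρ = a/c = 0.2830
Σ_{k=0}^{2} a^k/k! (terms k=0..2) = 1.00000 + 0.84905 + 0.36044 = 2.20949
Tail: a^3/(3!(1−ρ)) = 0.61207/(6·0.7170) = 0.14228
P₀ = 1/(2.20949 + 0.14228) = 1/2.35177 = 0.425211

Final: 0.425211


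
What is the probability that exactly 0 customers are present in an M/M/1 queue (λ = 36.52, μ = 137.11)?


ρ = 36.52/137.11 = 0.2664
P_n = (1−ρ)·ρ^n = (1 − 0.2664)·0.2664^0 = 0.7336·1.000000 = 0.733645

Final: 0.733645


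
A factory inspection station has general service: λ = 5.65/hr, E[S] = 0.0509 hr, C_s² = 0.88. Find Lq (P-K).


ρ = λ·E[S] = 5.65·0.0509 = 0.2876
Lq = ρ²(1+C_s²)/(2(1−ρ)) = 0.08271·(1+0.88)/(2·0.7124)
= 0.08271·1.8800/1.4248 = 0.10913

Final: 0.10913


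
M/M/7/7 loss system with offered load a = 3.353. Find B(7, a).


B(c,a) = (a^c/c!) / Σ_{k=0}^{c} a^k/k!
a^7/7! = 0.945375
Σ terms (k=0..7): 1.00000 + 3.35300 + 5.62130 + 6.28274 + 5.26651 + 3.53172 + 1.97364 + 0.94538 = 27.974301
B = 0.945375/27.974301 = 0.033794

Final: 0.033794


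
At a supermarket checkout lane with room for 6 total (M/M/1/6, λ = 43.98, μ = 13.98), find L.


ρ = 43.98/13.98 = 3.1459
L = ρ[1 − (K+1)ρ^K + Kρ^(K+1)] / [(1−ρ)(1−ρ^(K+1))]
Numerator: 3.1459·(1 − 7·969.367202 + 6·3049.554332) = 36218.239641
Denominator: (-2.1459)·(-3048.554332) = 6541.962086
L = 36218.239641/6541.962086 = 5.5363

Final: 5.5363


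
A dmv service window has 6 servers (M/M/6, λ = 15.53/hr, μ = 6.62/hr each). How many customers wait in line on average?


a = λ/μ = 2.3459; ρ = a/6 = 0.3910
P₀ = 0.095388
Lq = P₀·a^c·ρ / (c!·(1−ρ)²) = 0.095388·166.67897·0.3910/(720·0.37090)
= 0.02328

Final: 0.02328


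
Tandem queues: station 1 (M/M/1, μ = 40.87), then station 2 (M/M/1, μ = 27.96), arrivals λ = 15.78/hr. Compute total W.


Each node sees arrival rate λ = 15.78/hr (tandem ⇒ throughput preserved).
W₁ = 1/(μ₁−λ) = 1/(40.87−15.78) = 0.03986 hr
W₂ = 1/(μ₂−λ) = 1/(27.96−15.78) = 0.08210 hr
W_total = W₁ + W₂ = 0.03986 + 0.08210 = 0.12196 hr

Final: 0.12196 hr


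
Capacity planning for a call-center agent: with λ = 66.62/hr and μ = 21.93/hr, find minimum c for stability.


Stability requires cμ > λ ⇔ c > λ/μ.
λ/μ = 66.62/21.93 = 3.0378
Minimum integer c = ⌊3.0378⌋ + 1 = 4
Check: 4·21.93 = 87.72 > 66.62, while 3·21.93 = 65.79 ≤ 66.62

Final: 4 servers


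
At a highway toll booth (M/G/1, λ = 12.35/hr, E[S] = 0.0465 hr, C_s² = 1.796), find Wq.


ρ = λ·E[S] = 12.35·0.0465 = 0.5743
E[S²] = E[S]²(1+C_s²) = 0.0465²·(1+1.796) = 0.006046
Wq = λ·E[S²]/(2(1−ρ)) = 12.35·0.006046/(2·0.4257) = 0.08769 hr

Final: 0.08769 hr


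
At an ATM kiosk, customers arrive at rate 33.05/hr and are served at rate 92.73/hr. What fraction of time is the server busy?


ρ = λ/μ = 33.05/92.73 = 0.3564

Final: 0.3564


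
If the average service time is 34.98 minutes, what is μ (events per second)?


μ = 1/(service time) in consistent units.
1 second = 0.0166667 min, so μ = 0.0166667/34.98 = 0.0004765 per second

Final: 0.0004765 /sec


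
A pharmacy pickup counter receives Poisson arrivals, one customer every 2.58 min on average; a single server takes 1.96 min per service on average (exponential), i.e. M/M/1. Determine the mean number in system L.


λ = 60/2.58 = 23.2558 /hr
μ = 60/1.96 = 30.6122 /hr
ρ = λ/μ = 23.2558/30.6122 = 0.7597
L = ρ/(1−ρ) = 0.7597/0.2403 = 3.1613

Final: 3.1613


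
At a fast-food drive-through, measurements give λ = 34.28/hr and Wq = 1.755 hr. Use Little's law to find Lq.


Lq = λWq = 34.28·1.755 = 60.1614

Final: 60.1614


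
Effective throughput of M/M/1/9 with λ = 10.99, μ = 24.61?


ρ = 0.4466; P_K = (1−ρ)ρ^9/(1−ρ^10) = 0.0003910
λ_eff = λ(1 − P_K) = 10.99·(1 − 0.0003910) = 10.99·0.999609 = 10.9857 /hr

Final: 10.9857 /hr


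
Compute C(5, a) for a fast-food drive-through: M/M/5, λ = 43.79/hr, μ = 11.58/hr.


a = λ/μ = 3.7815; ρ = a/5 = 0.7563
P₀ = 0.017887 (from M/M/c formula)
C(c,a) = [a^c/(c!(1−ρ))]·P₀ = [773.27137/(120·0.2437)]·0.017887
= 26.44248·0.017887 = 0.472974

Final: 0.472974


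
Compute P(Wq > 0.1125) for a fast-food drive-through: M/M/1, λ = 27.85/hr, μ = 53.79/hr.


ρ = 27.85/53.79 = 0.5178
P(Wq > t) = ρ·e^{−(μ−λ)t} = 0.5178·e^{−2.9183}
= 0.5178·0.054028 = 0.027973

Final: 0.027973


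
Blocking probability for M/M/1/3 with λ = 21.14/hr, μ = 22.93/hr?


ρ = λ/μ = 21.14/22.93 = 0.9219
P_K = (1−ρ)ρ^K/(1−ρ^(K+1)) = (0.07806·0.783615)/(1 − 0.722443)
= 0.061172/0.277557 = 0.220394

Final: 0.220394


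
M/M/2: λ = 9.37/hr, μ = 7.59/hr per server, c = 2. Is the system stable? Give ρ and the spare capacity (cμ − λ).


Total capacity cμ = 2·7.59 = 15.18/hr
ρ = λ/(cμ) = 9.37/15.18 = 0.6173
Stable ⇔ ρ < 1: YES
Spare capacity = cμ − λ = 15.18 − 9.37 = 5.81/hr

Final: ρ = 0.6173; stable; margin = 5.81/hr


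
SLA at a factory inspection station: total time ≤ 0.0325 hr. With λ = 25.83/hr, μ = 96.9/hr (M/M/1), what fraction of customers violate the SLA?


W ~ Exponential(μ−λ) for M/M/1.
μ − λ = 96.9 − 25.83 = 71.0700
P(W > t) = e^{−(μ−λ)t} = e^{−2.3098} = 0.099284

Final: 0.099284


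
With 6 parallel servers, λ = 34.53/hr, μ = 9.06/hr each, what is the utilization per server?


ρ = λ/(cμ) = 34.53/(6·9.06) = 34.53/54.36 = 0.6352

Final: 0.6352


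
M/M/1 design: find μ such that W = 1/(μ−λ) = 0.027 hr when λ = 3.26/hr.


W = 1/(μ−λ) ⇒ μ − λ = 1/W = 1/0.027 = 37.0370
μ = λ + 1/W = 3.26 + 37.0370 = 40.2970 per hr

Final: 40.2970 /hr


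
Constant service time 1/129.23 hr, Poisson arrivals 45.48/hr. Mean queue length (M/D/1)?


ρ = 45.48/129.23 = 0.3519
M/D/1: Lq = ρ²/(2(1−ρ)) = 0.1239/(2·0.6481) = 0.09556

Final: 0.09556


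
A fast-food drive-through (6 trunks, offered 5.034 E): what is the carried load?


B(6,5.034) = 0.194402 (Erlang-B)
Carried load = a(1 − B) = 5.034·(1 − 0.194402) = 5.034·0.805598 = 4.0554 E

Final: 4.0554 Erlangs


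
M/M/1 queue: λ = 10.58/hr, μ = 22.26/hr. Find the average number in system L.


ρ = λ/μ = 10.58/22.26 = 0.4753
L = ρ/(1−ρ) = 0.4753/(1 − 0.4753) = 0.4753/0.5247 = 0.9058

Final: 0.9058


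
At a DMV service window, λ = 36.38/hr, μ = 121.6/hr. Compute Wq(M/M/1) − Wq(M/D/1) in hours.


ρ = 36.38/121.6 = 0.2992
Wq(M/M/1) = ρ/(μ−λ) = 0.2992/85.22 = 0.003511 hr
Wq(M/D/1) = ρ/(2(μ−λ)) = 0.001755 hr
Savings = 0.003511 − 0.001755 = 0.001755 hr

Final: 0.001755 hr


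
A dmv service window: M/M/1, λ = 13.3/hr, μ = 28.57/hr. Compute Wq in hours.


ρ = 13.3/28.57 = 0.4655
Wq = ρ/(μ−λ) = 0.4655/(28.57 − 13.3) = 0.4655/15.27 = 0.03049 hr

Final: 0.03049 hr


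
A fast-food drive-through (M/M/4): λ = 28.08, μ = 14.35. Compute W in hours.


a = 1.9568; ρ = 0.4892; P₀ = 0.136686
Lq = P₀·a^c·ρ/(c!(1−ρ)²) = 0.15656
Wq = Lq/λ = 0.15656/28.08 = 0.005575 hr
W = Wq + 1/μ = 0.005575 + 0.06969 = 0.07526 hr

Final: 0.07526 hr


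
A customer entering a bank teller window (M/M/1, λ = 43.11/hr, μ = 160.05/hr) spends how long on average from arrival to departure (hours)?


W = 1/(μ−λ) = 1/(160.05 − 43.11) = 1/116.94 = 0.008551 hr

Final: 0.008551 hr


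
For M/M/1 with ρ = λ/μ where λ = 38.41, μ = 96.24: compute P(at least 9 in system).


ρ = 38.41/96.24 = 0.3991
P(N ≥ n) = ρ^n = 0.3991^9 = 0.0002569

Final: 0.0002569


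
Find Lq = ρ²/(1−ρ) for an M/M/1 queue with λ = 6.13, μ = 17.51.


ρ = 6.13/17.51 = 0.3501
Lq = ρ²/(1−ρ) = 0.1226/0.6499 = 0.1886

Final: 0.1886


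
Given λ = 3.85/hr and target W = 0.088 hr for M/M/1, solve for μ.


W = 1/(μ−λ) ⇒ μ − λ = 1/W = 1/0.088 = 11.3636
μ = λ + 1/W = 3.85 + 11.3636 = 15.2136 per hr

Final: 15.2136 /hr


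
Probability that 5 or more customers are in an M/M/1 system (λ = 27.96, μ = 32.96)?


ρ = 27.96/32.96 = 0.8483
P(N ≥ n) = ρ^n = 0.8483^5 = 0.439288

Final: 0.439288


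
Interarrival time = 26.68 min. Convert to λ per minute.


λ = 1/(interarrival time) in consistent units.
1 minute = 1 min, so λ = 1/26.68 = 0.03748 per minute

Final: 0.03748 /min


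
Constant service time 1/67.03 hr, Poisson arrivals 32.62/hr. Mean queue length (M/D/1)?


ρ = 32.62/67.03 = 0.4866
M/D/1: Lq = ρ²/(2(1−ρ)) = 0.2368/(2·0.5134) = 0.23067

Final: 0.23067


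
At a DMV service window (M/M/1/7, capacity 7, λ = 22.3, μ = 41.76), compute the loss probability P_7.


ρ = λ/μ = 22.3/41.76 = 0.5340
P_K = (1−ρ)ρ^K/(1−ρ^(K+1)) = (0.4660·0.012383)/(1 − 0.006612)
= 0.005770/0.993388 = 0.005809

Final: 0.005809


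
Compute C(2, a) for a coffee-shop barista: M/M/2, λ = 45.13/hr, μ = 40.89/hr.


a = λ/μ = 1.1037; ρ = a/2 = 0.5518
P₀ = 0.288787 (from M/M/c formula)
C(c,a) = [a^c/(c!(1−ρ))]·P₀ = [1.21814/(2·0.4482)]·0.288787
= 1.35906·0.288787 = 0.392480

Final: 0.392480


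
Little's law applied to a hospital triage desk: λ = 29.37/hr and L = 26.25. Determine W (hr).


W = L/λ = 26.25/29.37 = 0.8938 hr

Final: 0.8938 hr


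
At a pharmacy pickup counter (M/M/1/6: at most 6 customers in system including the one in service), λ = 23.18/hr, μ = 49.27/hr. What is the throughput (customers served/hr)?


ρ = 0.4705; P_K = (1−ρ)ρ^6/(1−ρ^7) = 0.005772
λ_eff = λ(1 − P_K) = 23.18·(1 − 0.005772) = 23.18·0.994228 = 23.0462 /hr

Final: 23.0462 /hr


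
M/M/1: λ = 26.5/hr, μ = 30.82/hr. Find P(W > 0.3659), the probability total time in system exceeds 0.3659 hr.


W ~ Exponential(μ−λ) for M/M/1.
μ − λ = 30.82 − 26.5 = 4.3200
P(W > t) = e^{−(μ−λ)t} = e^{−1.5807} = 0.205833

Final: 0.205833


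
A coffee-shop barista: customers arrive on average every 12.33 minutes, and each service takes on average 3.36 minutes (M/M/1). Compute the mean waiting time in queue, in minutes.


λ = 60/12.33 = 4.8662 /hr
μ = 60/3.36 = 17.8571 /hr
ρ = λ/μ = 4.8662/17.8571 = 0.2725
Wq = ρ/(μ−λ) = 0.2725/(17.8571−4.8662) = 0.02098 hr
In minutes: 0.02098·60 = 1.259 min

Final: 1.259 min


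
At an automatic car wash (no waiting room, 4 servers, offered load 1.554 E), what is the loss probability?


B(c,a) = (a^c/c!) / Σ_{k=0}^{c} a^k/k!
a^4/4! = 0.242992
Σ terms (k=0..4): 1.00000 + 1.55400 + 1.20746 + 0.62546 + 0.24299 = 4.629914
B = 0.242992/4.629914 = 0.052483

Final: 0.052483


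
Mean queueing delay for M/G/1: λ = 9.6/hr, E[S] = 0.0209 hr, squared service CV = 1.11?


ρ = λ·E[S] = 9.6·0.0209 = 0.2006
E[S²] = E[S]²(1+C_s²) = 0.0209²·(1+1.11) = 0.0009217
Wq = λ·E[S²]/(2(1−ρ)) = 9.6·0.0009217/(2·0.7994) = 0.005534 hr

Final: 0.005534 hr


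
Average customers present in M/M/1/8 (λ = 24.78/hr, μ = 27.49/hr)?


ρ = 24.78/27.49 = 0.9014
L = ρ[1 − (K+1)ρ^K + Kρ^(K+1)] / [(1−ρ)(1−ρ^(K+1))]
Numerator: 0.9014·(1 − 9·0.435926 + 8·0.392952) = 0.198566
Denominator: (0.09858)·(0.607048) = 0.059844
L = 0.198566/0.059844 = 3.3181

Final: 3.3181


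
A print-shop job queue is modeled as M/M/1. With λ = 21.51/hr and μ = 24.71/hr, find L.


ρ = λ/μ = 21.51/24.71 = 0.8705
L = ρ/(1−ρ) = 0.8705/(1 − 0.8705) = 0.8705/0.1295 = 6.7219

Final: 6.7219


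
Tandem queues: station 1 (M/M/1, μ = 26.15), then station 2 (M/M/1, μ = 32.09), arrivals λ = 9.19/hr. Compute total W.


Each node sees arrival rate λ = 9.19/hr (tandem ⇒ throughput preserved).
W₁ = 1/(μ₁−λ) = 1/(26.15−9.19) = 0.05896 hr
W₂ = 1/(μ₂−λ) = 1/(32.09−9.19) = 0.04367 hr
W_total = W₁ + W₂ = 0.05896 + 0.04367 = 0.10263 hr

Final: 0.10263 hr


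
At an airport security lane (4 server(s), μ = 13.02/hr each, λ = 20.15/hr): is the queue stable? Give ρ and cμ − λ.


Total capacity cμ = 4·13.02 = 52.08/hr
ρ = λ/(cμ) = 20.15/52.08 = 0.3869
Stable ⇔ ρ < 1: YES
Spare capacity = cμ − λ = 52.08 − 20.15 = 31.93/hr

Final: ρ = 0.3869; stable; margin = 31.93/hr


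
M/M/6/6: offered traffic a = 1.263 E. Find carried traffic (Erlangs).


B(6,1.263) = 0.001595 (Erlang-B)
Carried load = a(1 − B) = 1.263·(1 − 0.001595) = 1.263·0.998405 = 1.2610 E

Final: 1.2610 Erlangs


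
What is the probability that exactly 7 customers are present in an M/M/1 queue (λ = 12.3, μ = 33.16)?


ρ = 12.3/33.16 = 0.3709
P_n = (1−ρ)·ρ^n = (1 − 0.3709)·0.3709^7 = 0.6291·0.0009661 = 0.0006078

Final: 0.0006078


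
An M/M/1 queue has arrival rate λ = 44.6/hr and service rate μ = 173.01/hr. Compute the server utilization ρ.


ρ = λ/μ = 44.6/173.01 = 0.2578

Final: 0.2578


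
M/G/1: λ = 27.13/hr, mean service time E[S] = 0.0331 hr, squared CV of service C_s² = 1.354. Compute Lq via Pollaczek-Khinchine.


ρ = λ·E[S] = 27.13·0.0331 = 0.8980
Lq = ρ²(1+C_s²)/(2(1−ρ)) = 0.8064·(1+1.354)/(2·0.1020)
= 0.8064·2.3540/0.2040 = 9.30561

Final: 9.30561


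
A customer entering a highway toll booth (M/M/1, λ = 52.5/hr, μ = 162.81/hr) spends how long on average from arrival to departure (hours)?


W = 1/(μ−λ) = 1/(162.81 − 52.5) = 1/110.31 = 0.009065 hr

Final: 0.009065 hr


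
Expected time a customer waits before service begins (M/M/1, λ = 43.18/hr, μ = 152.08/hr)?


ρ = 43.18/152.08 = 0.2839
Wq = ρ/(μ−λ) = 0.2839/(152.08 − 43.18) = 0.2839/108.90 = 0.002607 hr

Final: 0.002607 hr


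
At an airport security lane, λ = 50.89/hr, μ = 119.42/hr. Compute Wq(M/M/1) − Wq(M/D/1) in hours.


ρ = 50.89/119.42 = 0.4261
Wq(M/M/1) = ρ/(μ−λ) = 0.4261/68.53 = 0.006218 hr
Wq(M/D/1) = ρ/(2(μ−λ)) = 0.003109 hr
Savings = 0.006218 − 0.003109 = 0.003109 hr

Final: 0.003109 hr


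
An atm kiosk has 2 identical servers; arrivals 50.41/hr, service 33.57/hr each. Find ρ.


ρ = λ/(cμ) = 50.41/(2·33.57) = 50.41/67.14 = 0.7508

Final: 0.7508


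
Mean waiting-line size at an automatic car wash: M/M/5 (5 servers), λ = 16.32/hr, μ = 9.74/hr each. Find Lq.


a = λ/μ = 1.6756; ρ = a/5 = 0.3351
P₀ = 0.186661
Lq = P₀·a^c·ρ / (c!·(1−ρ)²) = 0.186661·13.20706·0.3351/(120·0.44207)
= 0.01557

Final: 0.01557


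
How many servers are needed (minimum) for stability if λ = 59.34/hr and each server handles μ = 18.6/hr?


Stability requires cμ > λ ⇔ c > λ/μ.
λ/μ = 59.34/18.6 = 3.1903
Minimum integer c = ⌊3.1903⌋ + 1 = 4
Check: 4·18.6 = 74.40 > 59.34, while 3·18.6 = 55.80 ≤ 59.34

Final: 4 servers


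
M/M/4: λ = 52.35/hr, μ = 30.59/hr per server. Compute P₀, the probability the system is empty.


a = λ/μ = 52.35/30.59 = 1.7113; ρ = a/c = 0.4278
Σ_{k=0}^{3} a^k/k! (terms k=0..3) = 1.00000 + 1.71134 + 1.46435 + 0.83533 = 5.01103
Tail: a^4/(4!(1−ρ)) = 8.57727/(24·0.5722) = 0.62462
P₀ = 1/(5.01103 + 0.62462) = 1/5.63565 = 0.177442

Final: 0.177442


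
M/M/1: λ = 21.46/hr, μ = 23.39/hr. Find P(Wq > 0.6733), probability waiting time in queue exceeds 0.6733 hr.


ρ = 21.46/23.39 = 0.9175
P(Wq > t) = ρ·e^{−(μ−λ)t} = 0.9175·e^{−1.2995}
= 0.9175·0.272677 = 0.250177

Final: 0.250177


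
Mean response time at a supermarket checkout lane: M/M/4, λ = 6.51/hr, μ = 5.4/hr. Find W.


a = 1.2056; ρ = 0.3014; P₀ = 0.298486
Lq = P₀·a^c·ρ/(c!(1−ρ)²) = 0.01622
Wq = Lq/λ = 0.01622/6.51 = 0.002492 hr
W = Wq + 1/μ = 0.002492 + 0.18519 = 0.18768 hr

Final: 0.18768 hr


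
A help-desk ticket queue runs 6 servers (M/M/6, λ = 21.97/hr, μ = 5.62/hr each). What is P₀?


a = λ/μ = 21.97/5.62 = 3.9093; ρ = a/c = 0.6515
Σ_{k=0}^{5} a^k/k! (terms k=0..5) = 1.00000 + 3.90925 + 7.64113 + 9.95703 + 9.73114 + 7.60830 = 39.84685
Tail: a^6/(6!(1−ρ)) = 3569.13067/(720·0.3485) = 14.22590
P₀ = 1/(39.84685 + 14.22590) = 1/54.07275 = 0.018494

Final: 0.018494


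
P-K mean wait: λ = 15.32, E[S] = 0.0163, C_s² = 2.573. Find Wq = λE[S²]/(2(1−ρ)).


ρ = λ·E[S] = 15.32·0.0163 = 0.2497
E[S²] = E[S]²(1+C_s²) = 0.0163²·(1+2.573) = 0.0009493
Wq = λ·E[S²]/(2(1−ρ)) = 15.32·0.0009493/(2·0.7503) = 0.009692 hr

Final: 0.009692 hr
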